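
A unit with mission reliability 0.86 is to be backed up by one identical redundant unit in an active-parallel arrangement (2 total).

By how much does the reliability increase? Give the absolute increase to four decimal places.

0.1204

R_before = 0.86
R_after = 1 − (1 − 0.86)^2 = 0.9804
ΔR = 0.9804 − 0.86 = 0.1204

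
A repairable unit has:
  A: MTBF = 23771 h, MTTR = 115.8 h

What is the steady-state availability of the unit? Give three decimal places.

A(A) = MTBF/(MTBF+MTTR) = 23771/(23771+115.8) = 0.995

0.995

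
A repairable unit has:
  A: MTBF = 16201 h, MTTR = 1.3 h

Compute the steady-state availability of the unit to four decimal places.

0.9999

A(A) = MTBF/(MTBF+MTTR) = 16201/(16201+1.3) = 0.9999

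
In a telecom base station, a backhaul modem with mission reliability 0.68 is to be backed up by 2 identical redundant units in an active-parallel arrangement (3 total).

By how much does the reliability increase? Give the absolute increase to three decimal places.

0.287

R_before = 0.68
R_after = 1 − (1 − 0.68)^3 = 0.967
ΔR = 0.967 − 0.68 = 0.287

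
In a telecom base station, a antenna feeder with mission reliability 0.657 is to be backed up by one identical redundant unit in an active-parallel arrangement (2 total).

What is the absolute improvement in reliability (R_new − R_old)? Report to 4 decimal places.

0.2254

R_before = 0.657
R_after = 1 − (1 − 0.657)^2 = 0.8824
ΔR = 0.8824 − 0.657 = 0.2254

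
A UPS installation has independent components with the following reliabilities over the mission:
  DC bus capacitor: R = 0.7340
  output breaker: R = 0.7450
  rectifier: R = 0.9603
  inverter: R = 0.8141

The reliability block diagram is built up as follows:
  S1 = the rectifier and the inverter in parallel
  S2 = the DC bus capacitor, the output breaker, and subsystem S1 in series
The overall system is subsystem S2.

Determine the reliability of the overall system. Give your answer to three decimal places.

0.543

Parallel (rectifier and inverter): 1 − (1 − 0.96030)(1 − 0.81410) = 0.99262
Series (DC bus capacitor, output breaker, and [0.99262]): 0.73400 × 0.74500 × 0.99262 = 0.543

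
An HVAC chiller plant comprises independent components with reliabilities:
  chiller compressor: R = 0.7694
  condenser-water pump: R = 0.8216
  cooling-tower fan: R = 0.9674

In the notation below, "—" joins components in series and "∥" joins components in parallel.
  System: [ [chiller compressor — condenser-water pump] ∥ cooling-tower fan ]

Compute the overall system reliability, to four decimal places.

0.9880

Series (chiller compressor and condenser-water pump): 0.769400 × 0.821600 = 0.632139
Parallel ([0.632139] and cooling-tower fan): 1 − (1 − 0.632139)(1 − 0.967400) = 0.9880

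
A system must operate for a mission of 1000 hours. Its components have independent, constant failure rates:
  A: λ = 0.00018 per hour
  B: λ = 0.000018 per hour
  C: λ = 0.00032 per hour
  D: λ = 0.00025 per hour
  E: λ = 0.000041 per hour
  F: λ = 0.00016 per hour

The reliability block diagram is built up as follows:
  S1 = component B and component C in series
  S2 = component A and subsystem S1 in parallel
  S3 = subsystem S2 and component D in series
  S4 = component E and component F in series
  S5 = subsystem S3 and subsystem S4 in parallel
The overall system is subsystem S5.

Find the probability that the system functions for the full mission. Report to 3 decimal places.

R(A) = exp(−0.00018 × 1000) = 0.83527
R(B) = exp(−0.000018 × 1000) = 0.98216
R(C) = exp(−0.00032 × 1000) = 0.72615
R(D) = exp(−0.00025 × 1000) = 0.77880
R(E) = exp(−0.000041 × 1000) = 0.95983
R(F) = exp(−0.00016 × 1000) = 0.85214
Series (B and C): 0.98216 × 0.72615 = 0.71320
Parallel (A and [0.71320]): 1 − (1 − 0.83527)(1 − 0.71320) = 0.95276
Series ([0.95276] and D): 0.95276 × 0.77880 = 0.74201
Series (E and F): 0.95983 × 0.85214 = 0.81791
Parallel ([0.74201] and [0.81791]): 1 − (1 − 0.74201)(1 − 0.81791) = 0.953

0.953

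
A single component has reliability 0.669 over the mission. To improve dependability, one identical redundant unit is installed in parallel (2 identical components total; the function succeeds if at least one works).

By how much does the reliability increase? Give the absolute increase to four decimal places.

R_before = 0.669
R_after = 1 − (1 − 0.669)^2 = 0.8904
ΔR = 0.8904 − 0.669 = 0.2214

0.2214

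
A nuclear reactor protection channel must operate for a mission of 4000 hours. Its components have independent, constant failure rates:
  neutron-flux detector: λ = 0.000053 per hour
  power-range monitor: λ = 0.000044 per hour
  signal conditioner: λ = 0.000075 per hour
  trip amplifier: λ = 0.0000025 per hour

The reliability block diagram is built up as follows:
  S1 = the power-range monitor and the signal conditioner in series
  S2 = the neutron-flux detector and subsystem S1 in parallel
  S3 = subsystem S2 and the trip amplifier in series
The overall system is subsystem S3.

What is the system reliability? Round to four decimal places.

R(neutron-flux detector) = exp(−0.000053 × 4000) = 0.808965
R(power-range monitor) = exp(−0.000044 × 4000) = 0.838618
R(signal conditioner) = exp(−0.000075 × 4000) = 0.740818
R(trip amplifier) = exp(−0.0000025 × 4000) = 0.990050
Series (power-range monitor and signal conditioner): 0.838618 × 0.740818 = 0.621263
Parallel (neutron-flux detector and [0.621263]): 1 − (1 − 0.808965)(1 − 0.621263) = 0.927648
Series ([0.927648] and trip amplifier): 0.927648 × 0.990050 = 0.9184

0.9184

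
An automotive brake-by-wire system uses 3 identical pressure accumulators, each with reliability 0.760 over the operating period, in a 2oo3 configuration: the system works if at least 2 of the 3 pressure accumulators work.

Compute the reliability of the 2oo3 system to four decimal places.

R = Σ_{i=2}^{3} C(3,i) p^i (1−p)^{3−i} with p = 0.760
C(3,2)·0.760^2·0.240^1 = 0.415872
C(3,3)·0.760^3·0.240^0 = 0.438976
Sum = 0.8548

0.8548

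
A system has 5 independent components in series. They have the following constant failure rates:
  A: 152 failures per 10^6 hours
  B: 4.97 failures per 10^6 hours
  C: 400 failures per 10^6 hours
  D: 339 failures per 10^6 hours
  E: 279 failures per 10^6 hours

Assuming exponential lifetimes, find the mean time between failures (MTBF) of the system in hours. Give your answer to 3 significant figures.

851

Series of exponential components: λ_sys = Σ λ_i
λ_sys = 0.000152 + 0.00000497 + 0.000400 + 0.000339 + 0.000279 = 1.1750e-03 /h
MTBF = 1 / λ_sys = 851 h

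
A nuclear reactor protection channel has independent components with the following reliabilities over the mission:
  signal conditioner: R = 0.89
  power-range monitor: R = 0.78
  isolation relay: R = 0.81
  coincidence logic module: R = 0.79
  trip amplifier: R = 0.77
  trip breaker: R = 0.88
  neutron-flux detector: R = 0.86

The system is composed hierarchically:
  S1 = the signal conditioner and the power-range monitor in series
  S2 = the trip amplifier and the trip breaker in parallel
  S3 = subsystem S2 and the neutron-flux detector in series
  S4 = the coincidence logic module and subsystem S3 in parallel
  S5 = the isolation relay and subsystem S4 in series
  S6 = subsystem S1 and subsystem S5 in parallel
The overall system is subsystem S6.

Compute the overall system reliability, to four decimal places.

0.9334

Series (signal conditioner and power-range monitor): 0.890000 × 0.780000 = 0.694200
Parallel (trip amplifier and trip breaker): 1 − (1 − 0.770000)(1 − 0.880000) = 0.972400
Series ([0.972400] and neutron-flux detector): 0.972400 × 0.860000 = 0.836264
Parallel (coincidence logic module and [0.836264]): 1 − (1 − 0.790000)(1 − 0.836264) = 0.965615
Series (isolation relay and [0.965615]): 0.810000 × 0.965615 = 0.782148
Parallel ([0.694200] and [0.782148]): 1 − (1 − 0.694200)(1 − 0.782148) = 0.9334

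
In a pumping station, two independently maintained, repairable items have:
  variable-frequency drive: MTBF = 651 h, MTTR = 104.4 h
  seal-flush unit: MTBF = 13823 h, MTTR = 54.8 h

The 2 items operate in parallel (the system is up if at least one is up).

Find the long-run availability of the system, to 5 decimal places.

0.99945

A(variable-frequency drive) = MTBF/(MTBF+MTTR) = 651/(651+104.4) = 0.861795
A(seal-flush unit) = MTBF/(MTBF+MTTR) = 13823/(13823+54.8) = 0.996051
Parallel availability: 1 − (1 − 0.861795)(1 − 0.996051) = 0.99945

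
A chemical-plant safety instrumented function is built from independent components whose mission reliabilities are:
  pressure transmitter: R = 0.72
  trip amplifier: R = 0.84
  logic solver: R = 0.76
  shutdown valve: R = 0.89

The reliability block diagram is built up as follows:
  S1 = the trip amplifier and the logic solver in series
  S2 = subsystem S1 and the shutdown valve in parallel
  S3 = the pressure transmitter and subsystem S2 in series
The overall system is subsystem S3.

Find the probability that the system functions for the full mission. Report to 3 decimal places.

0.691

Series (trip amplifier and logic solver): 0.84000 × 0.76000 = 0.63840
Parallel ([0.63840] and shutdown valve): 1 − (1 − 0.63840)(1 − 0.89000) = 0.96022
Series (pressure transmitter and [0.96022]): 0.72000 × 0.96022 = 0.691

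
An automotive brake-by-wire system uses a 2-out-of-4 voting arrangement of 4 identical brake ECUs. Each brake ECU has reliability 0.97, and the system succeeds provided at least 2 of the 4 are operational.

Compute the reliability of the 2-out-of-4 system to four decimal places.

R = Σ_{i=2}^{4} C(4,i) p^i (1−p)^{4−i} with p = 0.97
C(4,2)·0.97^2·0.03^2 = 0.005081
C(4,3)·0.97^3·0.03^1 = 0.109521
C(4,4)·0.97^4·0.03^0 = 0.885293
Sum = 0.9999

0.9999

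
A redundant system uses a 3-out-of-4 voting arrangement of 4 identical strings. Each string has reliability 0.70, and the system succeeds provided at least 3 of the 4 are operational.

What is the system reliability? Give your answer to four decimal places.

0.6517

R = Σ_{i=3}^{4} C(4,i) p^i (1−p)^{4−i} with p = 0.70
C(4,3)·0.70^3·0.30^1 = 0.411600
C(4,4)·0.70^4·0.30^0 = 0.240100
Sum = 0.6517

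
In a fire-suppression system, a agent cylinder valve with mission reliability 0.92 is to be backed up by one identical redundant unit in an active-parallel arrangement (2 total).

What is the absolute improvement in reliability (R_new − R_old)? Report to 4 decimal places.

0.0736

R_before = 0.92
R_after = 1 − (1 − 0.92)^2 = 0.9936
ΔR = 0.9936 − 0.92 = 0.0736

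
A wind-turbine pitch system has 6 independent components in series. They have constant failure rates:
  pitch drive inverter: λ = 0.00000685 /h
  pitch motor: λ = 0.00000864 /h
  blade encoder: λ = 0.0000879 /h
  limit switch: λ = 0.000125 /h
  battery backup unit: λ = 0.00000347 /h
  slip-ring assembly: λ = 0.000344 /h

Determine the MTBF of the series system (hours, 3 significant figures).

Series of exponential components: λ_sys = Σ λ_i
λ_sys = 0.00000685 + 0.00000864 + 0.0000879 + 0.000125 + 0.00000347 + 0.000344 = 5.7586e-04 /h
MTBF = 1 / λ_sys = 1740 h

1740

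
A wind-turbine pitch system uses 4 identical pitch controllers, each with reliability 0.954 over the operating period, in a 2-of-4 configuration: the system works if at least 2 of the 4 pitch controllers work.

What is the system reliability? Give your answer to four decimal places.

R = Σ_{i=2}^{4} C(4,i) p^i (1−p)^{4−i} with p = 0.954
C(4,2)·0.954^2·0.046^2 = 0.011555
C(4,3)·0.954^3·0.046^1 = 0.159758
C(4,4)·0.954^4·0.046^0 = 0.828311
Sum = 0.9996

0.9996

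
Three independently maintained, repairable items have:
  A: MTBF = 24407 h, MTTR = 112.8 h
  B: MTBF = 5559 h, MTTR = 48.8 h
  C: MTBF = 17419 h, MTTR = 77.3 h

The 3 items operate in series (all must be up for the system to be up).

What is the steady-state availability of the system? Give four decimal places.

A(A) = MTBF/(MTBF+MTTR) = 24407/(24407+112.8) = 0.995400
A(B) = MTBF/(MTBF+MTTR) = 5559/(5559+48.8) = 0.991298
A(C) = MTBF/(MTBF+MTTR) = 17419/(17419+77.3) = 0.995582
Series availability: 0.995400 × 0.991298 × 0.995582 = 0.9824

0.9824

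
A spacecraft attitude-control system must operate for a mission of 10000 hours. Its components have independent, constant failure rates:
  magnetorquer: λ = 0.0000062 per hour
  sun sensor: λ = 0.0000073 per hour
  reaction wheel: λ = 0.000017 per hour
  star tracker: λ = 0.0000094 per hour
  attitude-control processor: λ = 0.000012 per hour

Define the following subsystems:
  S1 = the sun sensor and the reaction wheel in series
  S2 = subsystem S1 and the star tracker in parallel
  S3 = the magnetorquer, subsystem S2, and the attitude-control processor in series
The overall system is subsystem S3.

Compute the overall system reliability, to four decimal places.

0.8175

R(magnetorquer) = exp(−0.0000062 × 10000) = 0.939883
R(sun sensor) = exp(−0.0000073 × 10000) = 0.929601
R(reaction wheel) = exp(−0.000017 × 10000) = 0.843665
R(star tracker) = exp(−0.0000094 × 10000) = 0.910283
R(attitude-control processor) = exp(−0.000012 × 10000) = 0.886920
Series (sun sensor and reaction wheel): 0.929601 × 0.843665 = 0.784272
Parallel ([0.784272] and star tracker): 1 − (1 − 0.784272)(1 − 0.910283) = 0.980646
Series (magnetorquer, [0.980646], and attitude-control processor): 0.939883 × 0.980646 × 0.886920 = 0.8175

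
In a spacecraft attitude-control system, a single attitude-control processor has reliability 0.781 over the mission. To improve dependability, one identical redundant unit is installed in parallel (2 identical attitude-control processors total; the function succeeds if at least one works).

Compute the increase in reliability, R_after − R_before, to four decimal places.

R_before = 0.781
R_after = 1 − (1 − 0.781)^2 = 0.9520
ΔR = 0.9520 − 0.781 = 0.1710

0.1710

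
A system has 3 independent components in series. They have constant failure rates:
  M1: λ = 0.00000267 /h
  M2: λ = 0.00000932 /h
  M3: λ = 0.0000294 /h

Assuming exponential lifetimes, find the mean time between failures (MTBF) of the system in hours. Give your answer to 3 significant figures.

24200

Series of exponential components: λ_sys = Σ λ_i
λ_sys = 0.00000267 + 0.00000932 + 0.0000294 = 4.1390e-05 /h
MTBF = 1 / λ_sys = 24200 h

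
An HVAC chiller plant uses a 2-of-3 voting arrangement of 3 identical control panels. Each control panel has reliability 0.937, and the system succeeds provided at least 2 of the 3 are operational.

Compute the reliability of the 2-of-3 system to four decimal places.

0.9886

R = Σ_{i=2}^{3} C(3,i) p^i (1−p)^{3−i} with p = 0.937
C(3,2)·0.937^2·0.063^1 = 0.165936
C(3,3)·0.937^3·0.063^0 = 0.822657
Sum = 0.9886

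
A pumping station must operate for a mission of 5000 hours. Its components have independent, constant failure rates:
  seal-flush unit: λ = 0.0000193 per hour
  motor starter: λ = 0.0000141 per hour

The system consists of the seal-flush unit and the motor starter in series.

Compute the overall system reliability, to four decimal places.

0.8462

R(seal-flush unit) = exp(−0.0000193 × 5000) = 0.908010
R(motor starter) = exp(−0.0000141 × 5000) = 0.931928
Series (seal-flush unit and motor starter): 0.908010 × 0.931928 = 0.8462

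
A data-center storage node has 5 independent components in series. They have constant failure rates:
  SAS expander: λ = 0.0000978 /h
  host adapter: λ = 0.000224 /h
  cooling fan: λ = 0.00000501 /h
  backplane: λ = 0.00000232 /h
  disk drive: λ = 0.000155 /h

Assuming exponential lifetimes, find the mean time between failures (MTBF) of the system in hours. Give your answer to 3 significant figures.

Series of exponential components: λ_sys = Σ λ_i
λ_sys = 0.0000978 + 0.000224 + 0.00000501 + 0.00000232 + 0.000155 = 4.8413e-04 /h
MTBF = 1 / λ_sys = 2070 h

2070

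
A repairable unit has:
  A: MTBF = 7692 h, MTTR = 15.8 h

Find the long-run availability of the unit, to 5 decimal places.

0.99795

A(A) = MTBF/(MTBF+MTTR) = 7692/(7692+15.8) = 0.99795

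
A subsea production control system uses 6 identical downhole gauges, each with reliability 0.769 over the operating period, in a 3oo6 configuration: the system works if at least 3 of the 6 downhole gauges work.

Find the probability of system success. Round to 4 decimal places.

R = Σ_{i=3}^{6} C(6,i) p^i (1−p)^{6−i} with p = 0.769
C(6,3)·0.769^3·0.231^3 = 0.112110
C(6,4)·0.769^4·0.231^2 = 0.279911
C(6,5)·0.769^5·0.231^1 = 0.372730
C(6,6)·0.769^6·0.231^0 = 0.206804
Sum = 0.9716

0.9716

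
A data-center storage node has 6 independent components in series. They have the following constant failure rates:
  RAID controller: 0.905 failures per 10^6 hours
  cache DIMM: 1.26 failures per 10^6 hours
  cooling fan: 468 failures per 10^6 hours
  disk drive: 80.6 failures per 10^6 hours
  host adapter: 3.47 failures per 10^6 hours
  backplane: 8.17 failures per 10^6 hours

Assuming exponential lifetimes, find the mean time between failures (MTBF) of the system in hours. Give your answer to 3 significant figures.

1780

Series of exponential components: λ_sys = Σ λ_i
λ_sys = 0.000000905 + 0.00000126 + 0.000468 + 0.0000806 + 0.00000347 + 0.00000817 = 5.6240e-04 /h
MTBF = 1 / λ_sys = 1780 h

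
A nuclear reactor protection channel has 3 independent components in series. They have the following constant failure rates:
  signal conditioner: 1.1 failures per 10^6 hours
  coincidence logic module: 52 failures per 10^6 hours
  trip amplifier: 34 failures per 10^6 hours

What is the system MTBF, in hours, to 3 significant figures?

11500

Series of exponential components: λ_sys = Σ λ_i
λ_sys = 0.0000011 + 0.000052 + 0.000034 = 8.7100e-05 /h
MTBF = 1 / λ_sys = 11500 h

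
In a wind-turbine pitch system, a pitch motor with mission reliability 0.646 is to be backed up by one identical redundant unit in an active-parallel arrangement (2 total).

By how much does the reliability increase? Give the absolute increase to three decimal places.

R_before = 0.646
R_after = 1 − (1 − 0.646)^2 = 0.875
ΔR = 0.875 − 0.646 = 0.229

0.229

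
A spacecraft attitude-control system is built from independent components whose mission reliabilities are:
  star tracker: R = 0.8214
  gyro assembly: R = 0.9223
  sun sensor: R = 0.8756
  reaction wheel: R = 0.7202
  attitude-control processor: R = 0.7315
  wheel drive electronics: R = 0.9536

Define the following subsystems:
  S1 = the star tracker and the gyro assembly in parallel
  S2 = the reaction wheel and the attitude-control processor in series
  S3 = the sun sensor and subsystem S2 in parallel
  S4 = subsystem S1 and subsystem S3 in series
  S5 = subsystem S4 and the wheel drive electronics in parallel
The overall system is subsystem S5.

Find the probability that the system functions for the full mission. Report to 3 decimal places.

0.997

Parallel (star tracker and gyro assembly): 1 − (1 − 0.82140)(1 − 0.92230) = 0.98612
Series (reaction wheel and attitude-control processor): 0.72020 × 0.73150 = 0.52683
Parallel (sun sensor and [0.52683]): 1 − (1 − 0.87560)(1 − 0.52683) = 0.94114
Series ([0.98612] and [0.94114]): 0.98612 × 0.94114 = 0.92808
Parallel ([0.92808] and wheel drive electronics): 1 − (1 − 0.92808)(1 − 0.95360) = 0.997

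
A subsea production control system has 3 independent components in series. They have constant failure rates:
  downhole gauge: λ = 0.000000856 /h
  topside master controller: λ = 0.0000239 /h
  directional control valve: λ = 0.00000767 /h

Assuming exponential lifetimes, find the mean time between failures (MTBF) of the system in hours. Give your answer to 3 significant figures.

Series of exponential components: λ_sys = Σ λ_i
λ_sys = 0.000000856 + 0.0000239 + 0.00000767 = 3.2426e-05 /h
MTBF = 1 / λ_sys = 30800 h

30800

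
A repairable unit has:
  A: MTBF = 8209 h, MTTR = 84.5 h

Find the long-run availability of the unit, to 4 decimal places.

0.9898

A(A) = MTBF/(MTBF+MTTR) = 8209/(8209+84.5) = 0.9898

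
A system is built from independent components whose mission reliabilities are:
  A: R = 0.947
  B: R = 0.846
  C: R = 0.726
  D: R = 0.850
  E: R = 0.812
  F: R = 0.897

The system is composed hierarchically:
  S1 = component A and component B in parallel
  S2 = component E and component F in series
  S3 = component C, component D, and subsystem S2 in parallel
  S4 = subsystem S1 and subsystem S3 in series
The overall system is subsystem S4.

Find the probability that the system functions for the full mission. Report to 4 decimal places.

0.9808

Parallel (A and B): 1 − (1 − 0.947000)(1 − 0.846000) = 0.991838
Series (E and F): 0.812000 × 0.897000 = 0.728364
Parallel (C, D, and [0.728364]): 1 − (1 − 0.726000)(1 − 0.850000)(1 − 0.728364) = 0.988836
Series ([0.991838] and [0.988836]): 0.991838 × 0.988836 = 0.9808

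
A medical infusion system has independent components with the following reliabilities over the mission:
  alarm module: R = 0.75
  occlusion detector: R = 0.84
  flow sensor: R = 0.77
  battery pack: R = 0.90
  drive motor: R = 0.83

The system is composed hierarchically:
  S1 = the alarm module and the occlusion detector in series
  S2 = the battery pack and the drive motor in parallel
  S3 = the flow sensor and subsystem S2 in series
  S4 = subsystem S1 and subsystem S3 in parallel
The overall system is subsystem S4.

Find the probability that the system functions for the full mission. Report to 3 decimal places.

Series (alarm module and occlusion detector): 0.75000 × 0.84000 = 0.63000
Parallel (battery pack and drive motor): 1 − (1 − 0.90000)(1 − 0.83000) = 0.98300
Series (flow sensor and [0.98300]): 0.77000 × 0.98300 = 0.75691
Parallel ([0.63000] and [0.75691]): 1 − (1 − 0.63000)(1 − 0.75691) = 0.910

0.910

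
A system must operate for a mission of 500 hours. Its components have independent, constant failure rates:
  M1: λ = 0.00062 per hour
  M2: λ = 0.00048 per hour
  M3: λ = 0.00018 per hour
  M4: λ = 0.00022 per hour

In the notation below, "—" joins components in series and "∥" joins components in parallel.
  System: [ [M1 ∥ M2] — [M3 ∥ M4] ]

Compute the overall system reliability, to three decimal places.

0.935

R(M1) = exp(−0.00062 × 500) = 0.73345
R(M2) = exp(−0.00048 × 500) = 0.78663
R(M3) = exp(−0.00018 × 500) = 0.91393
R(M4) = exp(−0.00022 × 500) = 0.89583
Parallel (M1 and M2): 1 − (1 − 0.73345)(1 − 0.78663) = 0.94313
Parallel (M3 and M4): 1 − (1 − 0.91393)(1 − 0.89583) = 0.99103
Series ([0.94313] and [0.99103]): 0.94313 × 0.99103 = 0.935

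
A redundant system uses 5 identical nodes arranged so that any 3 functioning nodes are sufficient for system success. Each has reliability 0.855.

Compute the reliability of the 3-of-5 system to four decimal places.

0.9758

R = Σ_{i=3}^{5} C(5,i) p^i (1−p)^{5−i} with p = 0.855
C(5,3)·0.855^3·0.145^2 = 0.131412
C(5,4)·0.855^4·0.145^1 = 0.387438
C(5,5)·0.855^5·0.145^0 = 0.456910
Sum = 0.9758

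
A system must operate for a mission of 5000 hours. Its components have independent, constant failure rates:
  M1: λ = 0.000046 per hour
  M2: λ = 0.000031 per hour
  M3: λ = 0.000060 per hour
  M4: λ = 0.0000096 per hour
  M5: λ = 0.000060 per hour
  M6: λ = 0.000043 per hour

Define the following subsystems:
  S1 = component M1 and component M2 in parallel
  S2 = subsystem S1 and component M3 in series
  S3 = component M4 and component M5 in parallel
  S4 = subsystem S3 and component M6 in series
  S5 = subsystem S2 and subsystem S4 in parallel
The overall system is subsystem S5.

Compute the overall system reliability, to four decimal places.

0.9429

R(M1) = exp(−0.000046 × 5000) = 0.794534
R(M2) = exp(−0.000031 × 5000) = 0.856415
R(M3) = exp(−0.000060 × 5000) = 0.740818
R(M4) = exp(−0.0000096 × 5000) = 0.953134
R(M5) = exp(−0.000060 × 5000) = 0.740818
R(M6) = exp(−0.000043 × 5000) = 0.806541
Parallel (M1 and M2): 1 − (1 − 0.794534)(1 − 0.856415) = 0.970498
Series ([0.970498] and M3): 0.970498 × 0.740818 = 0.718962
Parallel (M4 and M5): 1 − (1 − 0.953134)(1 − 0.740818) = 0.987853
Series ([0.987853] and M6): 0.987853 × 0.806541 = 0.796744
Parallel ([0.718962] and [0.796744]): 1 − (1 − 0.718962)(1 − 0.796744) = 0.9429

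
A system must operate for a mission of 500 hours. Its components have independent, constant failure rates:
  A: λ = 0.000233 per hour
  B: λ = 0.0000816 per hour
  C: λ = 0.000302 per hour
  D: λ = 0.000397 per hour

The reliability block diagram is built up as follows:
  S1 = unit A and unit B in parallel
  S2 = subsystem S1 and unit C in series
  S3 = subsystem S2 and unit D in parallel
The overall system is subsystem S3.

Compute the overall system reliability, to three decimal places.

0.974

R(A) = exp(−0.000233 × 500) = 0.89003
R(B) = exp(−0.0000816 × 500) = 0.96002
R(C) = exp(−0.000302 × 500) = 0.85985
R(D) = exp(−0.000397 × 500) = 0.81996
Parallel (A and B): 1 − (1 − 0.89003)(1 − 0.96002) = 0.99560
Series ([0.99560] and C): 0.99560 × 0.85985 = 0.85607
Parallel ([0.85607] and D): 1 − (1 − 0.85607)(1 − 0.81996) = 0.974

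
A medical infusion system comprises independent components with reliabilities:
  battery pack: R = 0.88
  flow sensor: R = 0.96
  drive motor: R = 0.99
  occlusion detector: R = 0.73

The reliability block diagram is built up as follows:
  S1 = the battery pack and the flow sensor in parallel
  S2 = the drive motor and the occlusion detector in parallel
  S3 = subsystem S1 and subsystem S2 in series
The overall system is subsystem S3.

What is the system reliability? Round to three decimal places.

0.993

Parallel (battery pack and flow sensor): 1 − (1 − 0.88000)(1 − 0.96000) = 0.99520
Parallel (drive motor and occlusion detector): 1 − (1 − 0.99000)(1 − 0.73000) = 0.99730
Series ([0.99520] and [0.99730]): 0.99520 × 0.99730 = 0.993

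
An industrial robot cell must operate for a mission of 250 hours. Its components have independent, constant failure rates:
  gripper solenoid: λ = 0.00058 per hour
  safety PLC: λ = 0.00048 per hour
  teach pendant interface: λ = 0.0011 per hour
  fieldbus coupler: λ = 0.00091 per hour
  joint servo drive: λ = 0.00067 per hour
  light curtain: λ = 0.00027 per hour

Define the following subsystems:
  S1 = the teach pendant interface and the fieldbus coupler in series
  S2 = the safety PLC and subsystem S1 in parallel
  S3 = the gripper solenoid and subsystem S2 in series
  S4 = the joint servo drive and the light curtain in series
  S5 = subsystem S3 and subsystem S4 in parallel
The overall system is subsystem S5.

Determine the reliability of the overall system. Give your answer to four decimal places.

R(gripper solenoid) = exp(−0.00058 × 250) = 0.865022
R(safety PLC) = exp(−0.00048 × 250) = 0.886920
R(teach pendant interface) = exp(−0.0011 × 250) = 0.759572
R(fieldbus coupler) = exp(−0.00091 × 250) = 0.796522
R(joint servo drive) = exp(−0.00067 × 250) = 0.845777
R(light curtain) = exp(−0.00027 × 250) = 0.934728
Series (teach pendant interface and fieldbus coupler): 0.759572 × 0.796522 = 0.605016
Parallel (safety PLC and [0.605016]): 1 − (1 − 0.886920)(1 − 0.605016) = 0.955335
Series (gripper solenoid and [0.955335]): 0.865022 × 0.955335 = 0.826386
Series (joint servo drive and light curtain): 0.845777 × 0.934728 = 0.790571
Parallel ([0.826386] and [0.790571]): 1 − (1 − 0.826386)(1 − 0.790571) = 0.9636

0.9636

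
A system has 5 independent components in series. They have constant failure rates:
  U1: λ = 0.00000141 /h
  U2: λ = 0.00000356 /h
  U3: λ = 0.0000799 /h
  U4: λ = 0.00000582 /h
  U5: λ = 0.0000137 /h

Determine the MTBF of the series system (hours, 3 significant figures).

9580

Series of exponential components: λ_sys = Σ λ_i
λ_sys = 0.00000141 + 0.00000356 + 0.0000799 + 0.00000582 + 0.0000137 = 1.0439e-04 /h
MTBF = 1 / λ_sys = 9580 h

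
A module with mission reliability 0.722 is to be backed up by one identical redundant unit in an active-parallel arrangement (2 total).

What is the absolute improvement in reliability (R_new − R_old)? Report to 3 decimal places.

0.201

R_before = 0.722
R_after = 1 − (1 − 0.722)^2 = 0.923
ΔR = 0.923 − 0.722 = 0.201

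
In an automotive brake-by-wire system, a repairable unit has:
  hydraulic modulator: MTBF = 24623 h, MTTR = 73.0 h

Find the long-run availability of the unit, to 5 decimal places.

A(hydraulic modulator) = MTBF/(MTBF+MTTR) = 24623/(24623+73.0) = 0.99704

0.99704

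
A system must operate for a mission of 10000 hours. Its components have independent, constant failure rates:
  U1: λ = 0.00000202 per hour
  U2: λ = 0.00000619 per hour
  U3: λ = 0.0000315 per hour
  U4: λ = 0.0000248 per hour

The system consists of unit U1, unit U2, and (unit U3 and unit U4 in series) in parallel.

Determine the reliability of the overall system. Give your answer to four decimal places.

R(U1) = exp(−0.00000202 × 10000) = 0.980003
R(U2) = exp(−0.00000619 × 10000) = 0.939977
R(U3) = exp(−0.0000315 × 10000) = 0.729789
R(U4) = exp(−0.0000248 × 10000) = 0.780360
Series (U3 and U4): 0.729789 × 0.780360 = 0.569498
Parallel (U1, U2, and [0.569498]): 1 − (1 − 0.980003)(1 − 0.939977)(1 − 0.569498) = 0.9995

0.9995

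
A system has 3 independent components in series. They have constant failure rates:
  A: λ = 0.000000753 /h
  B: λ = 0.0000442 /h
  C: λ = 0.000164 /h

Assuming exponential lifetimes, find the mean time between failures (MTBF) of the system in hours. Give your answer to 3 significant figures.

4790

Series of exponential components: λ_sys = Σ λ_i
λ_sys = 0.000000753 + 0.0000442 + 0.000164 = 2.0895e-04 /h
MTBF = 1 / λ_sys = 4790 h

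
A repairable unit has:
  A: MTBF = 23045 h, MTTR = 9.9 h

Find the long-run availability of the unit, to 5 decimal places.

0.99957

A(A) = MTBF/(MTBF+MTTR) = 23045/(23045+9.9) = 0.99957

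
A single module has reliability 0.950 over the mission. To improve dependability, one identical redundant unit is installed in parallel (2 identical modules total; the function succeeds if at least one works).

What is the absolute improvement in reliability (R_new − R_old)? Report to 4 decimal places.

0.0475

R_before = 0.950
R_after = 1 − (1 − 0.950)^2 = 0.9975
ΔR = 0.9975 − 0.950 = 0.0475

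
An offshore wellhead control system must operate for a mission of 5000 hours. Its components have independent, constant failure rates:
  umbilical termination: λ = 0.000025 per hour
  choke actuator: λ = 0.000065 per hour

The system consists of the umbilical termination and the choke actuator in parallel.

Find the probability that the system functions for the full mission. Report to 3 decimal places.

0.967

R(umbilical termination) = exp(−0.000025 × 5000) = 0.88250
R(choke actuator) = exp(−0.000065 × 5000) = 0.72253
Parallel (umbilical termination and choke actuator): 1 − (1 − 0.88250)(1 − 0.72253) = 0.967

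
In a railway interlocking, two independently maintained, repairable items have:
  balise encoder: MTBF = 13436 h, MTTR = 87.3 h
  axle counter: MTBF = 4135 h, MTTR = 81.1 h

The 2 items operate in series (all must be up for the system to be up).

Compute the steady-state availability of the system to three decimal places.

A(balise encoder) = MTBF/(MTBF+MTTR) = 13436/(13436+87.3) = 0.993544
A(axle counter) = MTBF/(MTBF+MTTR) = 4135/(4135+81.1) = 0.980764
Series availability: 0.993544 × 0.980764 = 0.974

0.974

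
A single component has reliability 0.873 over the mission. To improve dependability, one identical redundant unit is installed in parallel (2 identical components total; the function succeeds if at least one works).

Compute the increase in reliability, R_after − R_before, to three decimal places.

0.111

R_before = 0.873
R_after = 1 − (1 − 0.873)^2 = 0.984
ΔR = 0.984 − 0.873 = 0.111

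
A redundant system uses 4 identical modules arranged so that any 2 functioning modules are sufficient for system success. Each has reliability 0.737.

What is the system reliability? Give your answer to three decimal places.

R = Σ_{i=2}^{4} C(4,i) p^i (1−p)^{4−i} with p = 0.737
C(4,2)·0.737^2·0.263^2 = 0.22542
C(4,3)·0.737^3·0.263^1 = 0.42113
C(4,4)·0.737^4·0.263^0 = 0.29503
Sum = 0.942

0.942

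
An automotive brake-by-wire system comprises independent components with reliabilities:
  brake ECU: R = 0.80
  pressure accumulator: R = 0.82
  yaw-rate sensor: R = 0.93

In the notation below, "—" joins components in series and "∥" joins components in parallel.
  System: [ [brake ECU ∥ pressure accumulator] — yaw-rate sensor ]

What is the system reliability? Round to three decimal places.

0.897

Parallel (brake ECU and pressure accumulator): 1 − (1 − 0.80000)(1 − 0.82000) = 0.96400
Series ([0.96400] and yaw-rate sensor): 0.96400 × 0.93000 = 0.897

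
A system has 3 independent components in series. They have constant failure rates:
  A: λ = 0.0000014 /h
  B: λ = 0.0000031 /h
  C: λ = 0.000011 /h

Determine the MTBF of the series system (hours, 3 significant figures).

Series of exponential components: λ_sys = Σ λ_i
λ_sys = 0.0000014 + 0.0000031 + 0.000011 = 1.5500e-05 /h
MTBF = 1 / λ_sys = 64500 h

64500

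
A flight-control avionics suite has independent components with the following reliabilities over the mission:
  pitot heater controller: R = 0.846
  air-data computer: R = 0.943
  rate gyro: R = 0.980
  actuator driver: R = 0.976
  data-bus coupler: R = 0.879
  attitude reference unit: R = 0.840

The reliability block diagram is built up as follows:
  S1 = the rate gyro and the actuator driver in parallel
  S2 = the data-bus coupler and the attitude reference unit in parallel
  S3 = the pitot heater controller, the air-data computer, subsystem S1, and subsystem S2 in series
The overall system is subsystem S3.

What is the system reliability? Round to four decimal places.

0.7820

Parallel (rate gyro and actuator driver): 1 − (1 − 0.980000)(1 − 0.976000) = 0.999520
Parallel (data-bus coupler and attitude reference unit): 1 − (1 − 0.879000)(1 − 0.840000) = 0.980640
Series (pitot heater controller, air-data computer, [0.999520], and [0.980640]): 0.846000 × 0.943000 × 0.999520 × 0.980640 = 0.7820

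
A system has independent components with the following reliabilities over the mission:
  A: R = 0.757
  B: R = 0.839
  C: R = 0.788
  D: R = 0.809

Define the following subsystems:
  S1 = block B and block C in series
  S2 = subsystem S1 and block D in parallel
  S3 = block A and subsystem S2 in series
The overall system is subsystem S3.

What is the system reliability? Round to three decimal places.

0.708

Series (B and C): 0.83900 × 0.78800 = 0.66113
Parallel ([0.66113] and D): 1 − (1 − 0.66113)(1 − 0.80900) = 0.93528
Series (A and [0.93528]): 0.75700 × 0.93528 = 0.708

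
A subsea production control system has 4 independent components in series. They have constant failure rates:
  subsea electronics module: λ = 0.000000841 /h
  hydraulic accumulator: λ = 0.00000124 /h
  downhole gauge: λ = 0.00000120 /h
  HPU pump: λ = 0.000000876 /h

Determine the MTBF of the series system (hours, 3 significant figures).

241000

Series of exponential components: λ_sys = Σ λ_i
λ_sys = 0.000000841 + 0.00000124 + 0.00000120 + 0.000000876 = 4.1570e-06 /h
MTBF = 1 / λ_sys = 241000 h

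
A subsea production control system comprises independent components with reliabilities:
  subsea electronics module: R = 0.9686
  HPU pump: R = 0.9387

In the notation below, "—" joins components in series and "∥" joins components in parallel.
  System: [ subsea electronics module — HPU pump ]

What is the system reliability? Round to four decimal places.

0.9092

Series (subsea electronics module and HPU pump): 0.968600 × 0.938700 = 0.9092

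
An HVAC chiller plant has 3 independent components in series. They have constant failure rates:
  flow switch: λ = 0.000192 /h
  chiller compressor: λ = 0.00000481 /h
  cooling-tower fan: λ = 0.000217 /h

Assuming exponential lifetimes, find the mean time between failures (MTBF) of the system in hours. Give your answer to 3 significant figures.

Series of exponential components: λ_sys = Σ λ_i
λ_sys = 0.000192 + 0.00000481 + 0.000217 = 4.1381e-04 /h
MTBF = 1 / λ_sys = 2420 h

2420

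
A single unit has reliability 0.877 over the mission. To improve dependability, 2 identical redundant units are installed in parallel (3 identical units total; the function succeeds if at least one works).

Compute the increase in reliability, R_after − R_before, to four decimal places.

R_before = 0.877
R_after = 1 − (1 − 0.877)^3 = 0.9981
ΔR = 0.9981 − 0.877 = 0.1211

0.1211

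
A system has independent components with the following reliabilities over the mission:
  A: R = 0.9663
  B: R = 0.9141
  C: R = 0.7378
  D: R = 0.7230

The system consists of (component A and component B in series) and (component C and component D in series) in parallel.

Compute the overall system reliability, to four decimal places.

0.9455

Series (A and B): 0.966300 × 0.914100 = 0.883295
Series (C and D): 0.737800 × 0.723000 = 0.533429
Parallel ([0.883295] and [0.533429]): 1 − (1 − 0.883295)(1 − 0.533429) = 0.9455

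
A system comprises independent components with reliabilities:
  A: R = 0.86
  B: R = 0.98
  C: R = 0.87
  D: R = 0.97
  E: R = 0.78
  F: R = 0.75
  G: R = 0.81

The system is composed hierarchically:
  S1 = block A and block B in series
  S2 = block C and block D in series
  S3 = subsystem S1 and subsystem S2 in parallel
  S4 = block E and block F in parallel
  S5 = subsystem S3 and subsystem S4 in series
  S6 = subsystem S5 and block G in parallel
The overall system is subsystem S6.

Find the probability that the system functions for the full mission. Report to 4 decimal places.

Series (A and B): 0.860000 × 0.980000 = 0.842800
Series (C and D): 0.870000 × 0.970000 = 0.843900
Parallel ([0.842800] and [0.843900]): 1 − (1 − 0.842800)(1 − 0.843900) = 0.975461
Parallel (E and F): 1 − (1 − 0.780000)(1 − 0.750000) = 0.945000
Series ([0.975461] and [0.945000]): 0.975461 × 0.945000 = 0.921811
Parallel ([0.921811] and G): 1 − (1 − 0.921811)(1 − 0.810000) = 0.9851

0.9851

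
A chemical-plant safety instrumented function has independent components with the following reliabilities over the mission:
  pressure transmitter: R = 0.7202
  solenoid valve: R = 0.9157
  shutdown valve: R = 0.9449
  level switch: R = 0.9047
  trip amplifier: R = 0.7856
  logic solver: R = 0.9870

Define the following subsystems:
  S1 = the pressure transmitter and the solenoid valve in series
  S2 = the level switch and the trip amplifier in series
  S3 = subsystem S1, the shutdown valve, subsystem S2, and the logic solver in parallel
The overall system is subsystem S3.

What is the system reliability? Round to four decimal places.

Series (pressure transmitter and solenoid valve): 0.720200 × 0.915700 = 0.659487
Series (level switch and trip amplifier): 0.904700 × 0.785600 = 0.710732
Parallel ([0.659487], shutdown valve, [0.710732], and logic solver): 1 − (1 − 0.659487)(1 − 0.944900)(1 − 0.710732)(1 − 0.987000) = 0.9999

0.9999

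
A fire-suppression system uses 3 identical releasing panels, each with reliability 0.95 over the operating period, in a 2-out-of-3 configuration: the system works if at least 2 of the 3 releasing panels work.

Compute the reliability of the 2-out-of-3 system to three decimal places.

0.993

R = Σ_{i=2}^{3} C(3,i) p^i (1−p)^{3−i} with p = 0.95
C(3,2)·0.95^2·0.05^1 = 0.13538
C(3,3)·0.95^3·0.05^0 = 0.85738
Sum = 0.993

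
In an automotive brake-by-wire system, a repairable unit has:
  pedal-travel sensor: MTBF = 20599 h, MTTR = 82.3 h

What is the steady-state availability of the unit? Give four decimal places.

A(pedal-travel sensor) = MTBF/(MTBF+MTTR) = 20599/(20599+82.3) = 0.9960

0.9960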